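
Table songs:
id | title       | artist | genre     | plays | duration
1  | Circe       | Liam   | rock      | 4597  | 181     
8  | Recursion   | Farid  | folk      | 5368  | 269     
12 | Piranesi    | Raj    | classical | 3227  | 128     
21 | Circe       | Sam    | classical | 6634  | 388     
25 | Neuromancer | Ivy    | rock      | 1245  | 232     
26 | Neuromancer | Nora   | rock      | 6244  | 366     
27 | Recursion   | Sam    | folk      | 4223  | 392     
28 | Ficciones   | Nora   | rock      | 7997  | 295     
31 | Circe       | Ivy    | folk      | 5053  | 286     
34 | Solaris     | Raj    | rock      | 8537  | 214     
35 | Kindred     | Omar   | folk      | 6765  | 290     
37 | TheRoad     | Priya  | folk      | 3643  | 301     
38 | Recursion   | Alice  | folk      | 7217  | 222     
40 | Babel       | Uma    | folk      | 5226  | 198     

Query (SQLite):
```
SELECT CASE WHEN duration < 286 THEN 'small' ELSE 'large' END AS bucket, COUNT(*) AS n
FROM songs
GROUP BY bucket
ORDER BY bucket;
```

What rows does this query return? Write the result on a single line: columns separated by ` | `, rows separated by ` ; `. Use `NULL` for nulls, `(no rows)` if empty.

Bucket rows by duration < 286 → 'small' else 'large'; count each bucket.

large | 7 ; small | 7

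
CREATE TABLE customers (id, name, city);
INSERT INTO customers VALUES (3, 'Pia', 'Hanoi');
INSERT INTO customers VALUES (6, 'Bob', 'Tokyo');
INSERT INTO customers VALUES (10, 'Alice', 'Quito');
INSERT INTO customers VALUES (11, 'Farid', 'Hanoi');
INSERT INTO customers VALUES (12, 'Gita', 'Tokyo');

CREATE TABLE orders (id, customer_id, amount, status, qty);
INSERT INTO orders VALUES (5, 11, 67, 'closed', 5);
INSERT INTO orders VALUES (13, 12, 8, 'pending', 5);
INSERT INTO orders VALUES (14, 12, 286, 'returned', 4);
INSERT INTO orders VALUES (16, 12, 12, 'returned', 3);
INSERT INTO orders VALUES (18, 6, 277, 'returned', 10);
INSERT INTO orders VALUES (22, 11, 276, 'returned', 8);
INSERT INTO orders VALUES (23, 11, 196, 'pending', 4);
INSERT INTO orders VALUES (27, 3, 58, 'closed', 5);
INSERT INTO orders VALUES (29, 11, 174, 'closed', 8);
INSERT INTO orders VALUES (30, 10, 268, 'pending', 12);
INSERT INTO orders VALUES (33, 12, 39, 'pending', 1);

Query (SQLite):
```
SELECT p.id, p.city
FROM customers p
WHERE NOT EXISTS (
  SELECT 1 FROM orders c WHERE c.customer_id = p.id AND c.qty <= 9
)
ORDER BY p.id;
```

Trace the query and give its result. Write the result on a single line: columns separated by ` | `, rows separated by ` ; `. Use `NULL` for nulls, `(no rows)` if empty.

For each customers row, check whether any orders with matching customer_id has qty <= 9.
Keep rows where that is false.

6 | Tokyo ; 10 | Quito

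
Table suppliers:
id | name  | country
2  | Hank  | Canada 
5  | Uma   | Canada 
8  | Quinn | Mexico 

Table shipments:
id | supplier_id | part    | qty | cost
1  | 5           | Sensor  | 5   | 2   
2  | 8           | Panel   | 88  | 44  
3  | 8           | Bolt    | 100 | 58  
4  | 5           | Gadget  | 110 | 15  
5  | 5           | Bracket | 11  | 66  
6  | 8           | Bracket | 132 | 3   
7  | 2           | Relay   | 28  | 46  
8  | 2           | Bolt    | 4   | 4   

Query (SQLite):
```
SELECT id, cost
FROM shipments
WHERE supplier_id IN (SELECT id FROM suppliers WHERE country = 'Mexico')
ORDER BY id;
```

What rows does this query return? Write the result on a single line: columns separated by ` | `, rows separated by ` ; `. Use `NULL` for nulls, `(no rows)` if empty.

2 | 44 ; 3 | 58 ; 6 | 3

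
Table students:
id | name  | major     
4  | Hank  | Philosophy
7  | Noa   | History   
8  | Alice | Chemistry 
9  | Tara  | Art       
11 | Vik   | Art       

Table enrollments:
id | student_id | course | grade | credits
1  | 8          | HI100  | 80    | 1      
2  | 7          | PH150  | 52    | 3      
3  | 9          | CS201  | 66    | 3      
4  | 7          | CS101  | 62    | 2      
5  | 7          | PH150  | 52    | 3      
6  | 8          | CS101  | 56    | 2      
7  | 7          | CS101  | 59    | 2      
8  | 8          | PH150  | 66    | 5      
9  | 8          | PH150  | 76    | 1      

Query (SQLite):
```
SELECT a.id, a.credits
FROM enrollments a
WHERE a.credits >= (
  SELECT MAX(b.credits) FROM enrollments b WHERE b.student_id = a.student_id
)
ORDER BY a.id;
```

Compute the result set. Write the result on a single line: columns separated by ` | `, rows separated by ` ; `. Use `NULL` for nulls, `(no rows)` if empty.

2 | 3 ; 3 | 3 ; 5 | 3 ; 8 | 5

For each enrollments row a, compute MAX(credits) over rows sharing a.student_id.
Keep row a if a.credits >= that per-group MAX.
  student_id=7: MAX(credits) = 3
  student_id=8: MAX(credits) = 5
  student_id=9: MAX(credits) = 3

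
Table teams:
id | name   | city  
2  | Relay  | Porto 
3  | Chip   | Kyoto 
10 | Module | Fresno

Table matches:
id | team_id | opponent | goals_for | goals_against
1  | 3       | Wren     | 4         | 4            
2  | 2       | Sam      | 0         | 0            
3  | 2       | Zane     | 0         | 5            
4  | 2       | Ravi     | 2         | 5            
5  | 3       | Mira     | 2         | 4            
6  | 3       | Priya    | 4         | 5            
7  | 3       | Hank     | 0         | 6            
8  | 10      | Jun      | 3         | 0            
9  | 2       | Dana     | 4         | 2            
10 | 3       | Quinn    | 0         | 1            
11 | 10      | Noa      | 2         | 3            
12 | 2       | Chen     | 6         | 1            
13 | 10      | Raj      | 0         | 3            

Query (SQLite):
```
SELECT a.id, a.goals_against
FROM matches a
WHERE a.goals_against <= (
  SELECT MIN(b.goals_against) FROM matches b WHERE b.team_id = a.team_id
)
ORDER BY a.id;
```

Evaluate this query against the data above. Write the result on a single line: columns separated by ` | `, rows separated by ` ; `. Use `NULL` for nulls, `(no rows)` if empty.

For each matches row a, compute MIN(goals_against) over rows sharing a.team_id.
Keep row a if a.goals_against <= that per-group MIN.
  team_id=2: MIN(goals_against) = 0
  team_id=3: MIN(goals_against) = 1
  team_id=10: MIN(goals_against) = 0

2 | 0 ; 8 | 0 ; 10 | 1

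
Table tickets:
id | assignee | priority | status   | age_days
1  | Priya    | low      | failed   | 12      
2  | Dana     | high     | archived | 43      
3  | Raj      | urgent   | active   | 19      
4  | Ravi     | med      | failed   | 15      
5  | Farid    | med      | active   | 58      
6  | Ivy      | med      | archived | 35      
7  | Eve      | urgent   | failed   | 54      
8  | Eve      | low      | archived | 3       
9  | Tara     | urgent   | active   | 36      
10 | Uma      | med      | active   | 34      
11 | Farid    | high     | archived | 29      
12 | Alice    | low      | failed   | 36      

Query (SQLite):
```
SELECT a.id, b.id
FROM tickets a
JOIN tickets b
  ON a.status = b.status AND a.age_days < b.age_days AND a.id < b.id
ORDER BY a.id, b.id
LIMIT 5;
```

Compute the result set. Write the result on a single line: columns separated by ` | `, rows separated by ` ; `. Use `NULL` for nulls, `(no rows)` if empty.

Pairs (a,b) with same status, a.age_days < b.age_days, a.id < b.id.
status groups: active:{3,5,9,10} archived:{2,6,8,11} failed:{1,4,7,12}
Ordered by (a.id, b.id); first 5.

1 | 4 ; 1 | 7 ; 1 | 12 ; 3 | 5 ; 3 | 9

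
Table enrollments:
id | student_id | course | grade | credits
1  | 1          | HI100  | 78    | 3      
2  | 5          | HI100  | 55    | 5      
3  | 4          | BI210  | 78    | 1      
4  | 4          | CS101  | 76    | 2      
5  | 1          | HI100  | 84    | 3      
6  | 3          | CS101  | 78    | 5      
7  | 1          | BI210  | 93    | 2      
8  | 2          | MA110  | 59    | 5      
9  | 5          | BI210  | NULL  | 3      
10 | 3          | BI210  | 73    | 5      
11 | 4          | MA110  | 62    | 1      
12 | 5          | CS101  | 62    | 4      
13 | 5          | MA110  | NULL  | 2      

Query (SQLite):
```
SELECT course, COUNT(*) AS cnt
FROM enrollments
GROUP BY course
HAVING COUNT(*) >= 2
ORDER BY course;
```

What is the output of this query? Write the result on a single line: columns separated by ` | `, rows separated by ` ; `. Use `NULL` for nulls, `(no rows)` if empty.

BI210 | 4 ; CS101 | 3 ; HI100 | 3 ; MA110 | 3

Partition enrollments by course; compute COUNT(*) within each group.
HAVING: keep groups with count ≥ 2.
  BI210: ids {3, 7, 9, 10} → COUNT(*)=4
  CS101: ids {4, 6, 12} → COUNT(*)=3
  HI100: ids {1, 2, 5} → COUNT(*)=3
  MA110: ids {8, 11, 13} → COUNT(*)=3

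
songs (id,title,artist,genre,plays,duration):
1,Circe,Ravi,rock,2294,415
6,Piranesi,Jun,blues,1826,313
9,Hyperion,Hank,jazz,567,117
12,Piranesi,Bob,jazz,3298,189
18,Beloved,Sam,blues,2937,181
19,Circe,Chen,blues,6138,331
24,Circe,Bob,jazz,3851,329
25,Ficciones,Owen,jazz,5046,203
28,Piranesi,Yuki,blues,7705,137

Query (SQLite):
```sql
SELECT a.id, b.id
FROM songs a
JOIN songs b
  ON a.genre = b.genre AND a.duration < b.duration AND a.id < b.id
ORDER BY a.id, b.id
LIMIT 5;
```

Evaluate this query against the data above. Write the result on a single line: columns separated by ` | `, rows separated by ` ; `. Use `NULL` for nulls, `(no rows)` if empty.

Pairs (a,b) with same genre, a.duration < b.duration, a.id < b.id.
genre groups: blues:{6,18,19,28} jazz:{9,12,24,25} rock:{1}
Ordered by (a.id, b.id); first 5.

6 | 19 ; 9 | 12 ; 9 | 24 ; 9 | 25 ; 12 | 24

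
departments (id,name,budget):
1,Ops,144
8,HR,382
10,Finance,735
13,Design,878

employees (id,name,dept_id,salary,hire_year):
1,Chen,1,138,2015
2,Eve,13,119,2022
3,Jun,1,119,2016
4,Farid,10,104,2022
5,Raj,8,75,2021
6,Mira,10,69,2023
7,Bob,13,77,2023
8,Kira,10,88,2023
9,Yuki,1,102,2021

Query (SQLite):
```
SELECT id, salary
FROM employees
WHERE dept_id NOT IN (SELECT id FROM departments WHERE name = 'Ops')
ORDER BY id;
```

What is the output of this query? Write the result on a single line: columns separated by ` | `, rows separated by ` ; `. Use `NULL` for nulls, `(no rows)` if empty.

2 | 119 ; 4 | 104 ; 5 | 75 ; 6 | 69 ; 7 | 77 ; 8 | 88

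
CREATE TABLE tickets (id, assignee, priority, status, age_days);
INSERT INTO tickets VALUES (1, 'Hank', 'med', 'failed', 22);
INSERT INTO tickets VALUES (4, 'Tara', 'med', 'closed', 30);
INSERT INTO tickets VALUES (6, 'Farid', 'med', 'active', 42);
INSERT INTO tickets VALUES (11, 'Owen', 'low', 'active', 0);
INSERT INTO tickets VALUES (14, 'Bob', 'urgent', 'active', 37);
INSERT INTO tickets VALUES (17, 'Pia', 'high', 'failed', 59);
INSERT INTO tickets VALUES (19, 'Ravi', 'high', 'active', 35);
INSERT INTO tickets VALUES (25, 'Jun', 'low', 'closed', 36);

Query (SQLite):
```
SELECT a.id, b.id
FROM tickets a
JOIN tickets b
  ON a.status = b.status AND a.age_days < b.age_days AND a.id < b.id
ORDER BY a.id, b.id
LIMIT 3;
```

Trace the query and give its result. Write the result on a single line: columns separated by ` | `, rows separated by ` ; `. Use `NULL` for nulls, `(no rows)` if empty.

Pairs (a,b) with same status, a.age_days < b.age_days, a.id < b.id.
status groups: active:{6,11,14,19} closed:{4,25} failed:{1,17}
Ordered by (a.id, b.id); first 3.

1 | 17 ; 4 | 25 ; 11 | 14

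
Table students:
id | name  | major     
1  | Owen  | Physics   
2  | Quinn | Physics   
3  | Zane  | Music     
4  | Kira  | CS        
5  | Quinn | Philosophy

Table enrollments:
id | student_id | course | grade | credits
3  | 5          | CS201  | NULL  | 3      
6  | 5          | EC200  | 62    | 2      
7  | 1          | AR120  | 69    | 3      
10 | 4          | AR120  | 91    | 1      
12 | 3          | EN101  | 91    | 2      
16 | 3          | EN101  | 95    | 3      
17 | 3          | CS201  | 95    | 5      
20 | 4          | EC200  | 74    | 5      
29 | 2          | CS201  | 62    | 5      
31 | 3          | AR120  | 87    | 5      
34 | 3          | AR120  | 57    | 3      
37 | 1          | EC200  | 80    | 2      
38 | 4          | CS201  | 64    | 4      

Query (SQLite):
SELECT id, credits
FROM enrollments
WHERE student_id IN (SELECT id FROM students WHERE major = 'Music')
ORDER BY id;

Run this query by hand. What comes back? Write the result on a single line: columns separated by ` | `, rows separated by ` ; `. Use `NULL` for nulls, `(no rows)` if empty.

12 | 2 ; 16 | 3 ; 17 | 5 ; 31 | 5 ; 34 | 3

Inner query: students.id where major = 'Music'.
Outer: keep enrollments rows whose student_id is in that set.
Inner query → {3}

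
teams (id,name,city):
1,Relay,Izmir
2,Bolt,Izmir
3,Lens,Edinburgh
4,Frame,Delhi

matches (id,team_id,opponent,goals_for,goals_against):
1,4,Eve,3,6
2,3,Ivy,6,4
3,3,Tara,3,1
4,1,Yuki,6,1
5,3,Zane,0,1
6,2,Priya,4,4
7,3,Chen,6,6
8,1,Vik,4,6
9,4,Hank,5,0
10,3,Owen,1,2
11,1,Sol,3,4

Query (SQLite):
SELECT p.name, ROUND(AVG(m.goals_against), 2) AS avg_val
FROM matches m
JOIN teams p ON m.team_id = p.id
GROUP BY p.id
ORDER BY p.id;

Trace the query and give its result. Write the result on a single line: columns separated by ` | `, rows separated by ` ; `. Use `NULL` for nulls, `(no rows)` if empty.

Join each matches row to its teams via team_id.
Group joined rows by teams.id; compute ROUND(AVG(m.goals_against), 2) per group.
  1: ids {4, 8, 11} → ROUND(AVG(m.goals_against), 2)=3.67
  2: ids {6} → ROUND(AVG(m.goals_against), 2)=4
  3: ids {2, 3, 5, 7, 10} → ROUND(AVG(m.goals_against), 2)=2.8
  4: ids {1, 9} → ROUND(AVG(m.goals_against), 2)=3

Relay | 3.67 ; Bolt | 4 ; Lens | 2.8 ; Frame | 3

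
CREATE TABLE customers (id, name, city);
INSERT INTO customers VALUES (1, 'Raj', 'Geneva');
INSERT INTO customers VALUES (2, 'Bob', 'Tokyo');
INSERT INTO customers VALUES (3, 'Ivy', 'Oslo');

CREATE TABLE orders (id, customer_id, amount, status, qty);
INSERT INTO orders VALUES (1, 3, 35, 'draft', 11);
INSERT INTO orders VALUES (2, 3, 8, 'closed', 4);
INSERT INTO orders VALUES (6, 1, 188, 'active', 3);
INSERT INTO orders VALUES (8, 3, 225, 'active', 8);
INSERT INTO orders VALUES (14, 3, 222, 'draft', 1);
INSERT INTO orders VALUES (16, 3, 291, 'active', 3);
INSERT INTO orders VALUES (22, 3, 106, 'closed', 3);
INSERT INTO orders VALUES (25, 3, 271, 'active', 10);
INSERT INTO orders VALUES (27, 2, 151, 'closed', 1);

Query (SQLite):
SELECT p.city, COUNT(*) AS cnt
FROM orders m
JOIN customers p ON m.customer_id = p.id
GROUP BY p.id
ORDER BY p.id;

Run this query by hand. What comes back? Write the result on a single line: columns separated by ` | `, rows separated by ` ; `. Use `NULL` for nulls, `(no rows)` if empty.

Join each orders row to its customers via customer_id.
Group joined rows by customers.id; compute COUNT(*) per group.
  1: ids {6} → COUNT(*)=1
  2: ids {27} → COUNT(*)=1
  3: ids {1, 2, 8, 14, 16, 22, 25} → COUNT(*)=7

Geneva | 1 ; Tokyo | 1 ; Oslo | 7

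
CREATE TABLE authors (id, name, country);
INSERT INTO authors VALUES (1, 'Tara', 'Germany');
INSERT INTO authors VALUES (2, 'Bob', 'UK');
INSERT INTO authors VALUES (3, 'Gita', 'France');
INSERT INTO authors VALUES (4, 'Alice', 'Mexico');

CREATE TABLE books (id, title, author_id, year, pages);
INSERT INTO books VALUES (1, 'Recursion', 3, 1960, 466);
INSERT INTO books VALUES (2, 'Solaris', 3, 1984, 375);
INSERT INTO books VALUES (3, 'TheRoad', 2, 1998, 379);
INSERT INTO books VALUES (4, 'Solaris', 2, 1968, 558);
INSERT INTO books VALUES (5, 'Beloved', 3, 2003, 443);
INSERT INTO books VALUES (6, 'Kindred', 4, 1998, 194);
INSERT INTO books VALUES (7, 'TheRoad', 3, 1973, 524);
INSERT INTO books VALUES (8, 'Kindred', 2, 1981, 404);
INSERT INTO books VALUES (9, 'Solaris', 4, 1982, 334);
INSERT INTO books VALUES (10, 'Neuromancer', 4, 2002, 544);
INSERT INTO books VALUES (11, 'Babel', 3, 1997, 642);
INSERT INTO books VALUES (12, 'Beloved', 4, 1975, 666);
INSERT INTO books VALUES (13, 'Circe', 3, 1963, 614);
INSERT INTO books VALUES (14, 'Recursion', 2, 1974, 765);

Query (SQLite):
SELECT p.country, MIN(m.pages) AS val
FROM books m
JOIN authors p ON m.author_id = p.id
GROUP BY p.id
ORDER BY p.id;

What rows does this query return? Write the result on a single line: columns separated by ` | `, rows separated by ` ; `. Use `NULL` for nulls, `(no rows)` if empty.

Join each books row to its authors via author_id.
Group joined rows by authors.id; compute MIN(m.pages) per group.
  2: ids {3, 4, 8, 14} → MIN(m.pages)=379
  3: ids {1, 2, 5, 7, 11, 13} → MIN(m.pages)=375
  4: ids {6, 9, 10, 12} → MIN(m.pages)=194

UK | 379 ; France | 375 ; Mexico | 194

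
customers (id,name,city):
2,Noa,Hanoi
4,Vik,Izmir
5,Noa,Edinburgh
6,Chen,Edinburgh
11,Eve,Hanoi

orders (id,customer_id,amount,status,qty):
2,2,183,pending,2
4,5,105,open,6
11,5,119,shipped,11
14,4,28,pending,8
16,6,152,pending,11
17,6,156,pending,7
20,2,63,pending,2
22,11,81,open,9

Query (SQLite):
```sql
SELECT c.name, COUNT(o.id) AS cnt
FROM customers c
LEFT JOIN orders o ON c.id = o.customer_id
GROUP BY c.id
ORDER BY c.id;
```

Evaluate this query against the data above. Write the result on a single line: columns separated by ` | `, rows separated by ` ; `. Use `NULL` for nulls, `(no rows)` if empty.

LEFT JOIN keeps every customers row; unmatched ones get NULL for orders columns.
Group by customers.id and compute COUNT(o.id). COUNT(col) of an all-NULL group is 0.
  2: ids {2, 20} → COUNT(o.id)=2
  4: ids {14} → COUNT(o.id)=1
  5: ids {4, 11} → COUNT(o.id)=2
  6: ids {16, 17} → COUNT(o.id)=2
  11: ids {22} → COUNT(o.id)=1

Noa | 2 ; Vik | 1 ; Noa | 2 ; Chen | 2 ; Eve | 1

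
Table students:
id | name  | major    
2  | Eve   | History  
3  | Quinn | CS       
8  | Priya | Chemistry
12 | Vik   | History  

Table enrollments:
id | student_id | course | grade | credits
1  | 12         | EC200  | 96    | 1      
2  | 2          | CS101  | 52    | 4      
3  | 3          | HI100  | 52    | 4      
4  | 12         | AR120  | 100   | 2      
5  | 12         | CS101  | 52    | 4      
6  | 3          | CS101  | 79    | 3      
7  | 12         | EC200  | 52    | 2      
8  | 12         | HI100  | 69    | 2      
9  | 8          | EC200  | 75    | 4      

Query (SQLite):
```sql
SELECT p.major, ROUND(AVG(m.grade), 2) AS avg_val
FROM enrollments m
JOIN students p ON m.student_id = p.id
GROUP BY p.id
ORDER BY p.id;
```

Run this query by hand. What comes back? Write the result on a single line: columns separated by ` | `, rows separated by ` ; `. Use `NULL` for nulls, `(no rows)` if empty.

History | 52 ; CS | 65.5 ; Chemistry | 75 ; History | 73.8

Join each enrollments row to its students via student_id.
Group joined rows by students.id; compute ROUND(AVG(m.grade), 2) per group.
  2: ids {2} → ROUND(AVG(m.grade), 2)=52
  3: ids {3, 6} → ROUND(AVG(m.grade), 2)=65.5
  8: ids {9} → ROUND(AVG(m.grade), 2)=75
  12: ids {1, 4, 5, 7, 8} → ROUND(AVG(m.grade), 2)=73.8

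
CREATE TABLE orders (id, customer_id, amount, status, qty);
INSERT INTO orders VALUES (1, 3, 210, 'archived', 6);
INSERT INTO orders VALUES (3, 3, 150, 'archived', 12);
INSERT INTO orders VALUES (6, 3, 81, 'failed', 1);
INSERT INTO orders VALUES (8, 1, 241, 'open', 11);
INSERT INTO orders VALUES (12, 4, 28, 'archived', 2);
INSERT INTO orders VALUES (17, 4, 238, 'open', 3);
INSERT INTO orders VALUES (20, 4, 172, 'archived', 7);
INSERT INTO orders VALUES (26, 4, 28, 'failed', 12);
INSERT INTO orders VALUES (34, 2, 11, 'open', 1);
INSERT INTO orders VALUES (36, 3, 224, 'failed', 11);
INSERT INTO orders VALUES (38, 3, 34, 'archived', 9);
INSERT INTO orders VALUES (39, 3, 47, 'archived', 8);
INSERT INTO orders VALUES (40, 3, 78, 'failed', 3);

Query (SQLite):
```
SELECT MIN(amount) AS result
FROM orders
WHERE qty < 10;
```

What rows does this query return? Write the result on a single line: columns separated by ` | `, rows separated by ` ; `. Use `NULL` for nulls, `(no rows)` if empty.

Rows where qty < 10 → amount values: [210, 81, 28, 238, 172, 11, 34, 47, 78].
MIN of non-NULL values = 11.

11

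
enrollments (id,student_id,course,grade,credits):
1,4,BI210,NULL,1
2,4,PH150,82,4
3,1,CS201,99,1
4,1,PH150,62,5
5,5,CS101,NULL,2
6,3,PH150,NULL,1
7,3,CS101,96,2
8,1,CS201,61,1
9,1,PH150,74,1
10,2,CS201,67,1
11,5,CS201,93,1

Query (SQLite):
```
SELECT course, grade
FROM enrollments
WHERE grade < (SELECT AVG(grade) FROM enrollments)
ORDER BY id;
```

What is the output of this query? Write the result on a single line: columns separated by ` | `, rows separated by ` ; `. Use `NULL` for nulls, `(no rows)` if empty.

PH150 | 62 ; CS201 | 61 ; PH150 | 74 ; CS201 | 67

Scalar subquery: AVG(grade) over all enrollments rows = 79.25.
Keep rows where grade < that value.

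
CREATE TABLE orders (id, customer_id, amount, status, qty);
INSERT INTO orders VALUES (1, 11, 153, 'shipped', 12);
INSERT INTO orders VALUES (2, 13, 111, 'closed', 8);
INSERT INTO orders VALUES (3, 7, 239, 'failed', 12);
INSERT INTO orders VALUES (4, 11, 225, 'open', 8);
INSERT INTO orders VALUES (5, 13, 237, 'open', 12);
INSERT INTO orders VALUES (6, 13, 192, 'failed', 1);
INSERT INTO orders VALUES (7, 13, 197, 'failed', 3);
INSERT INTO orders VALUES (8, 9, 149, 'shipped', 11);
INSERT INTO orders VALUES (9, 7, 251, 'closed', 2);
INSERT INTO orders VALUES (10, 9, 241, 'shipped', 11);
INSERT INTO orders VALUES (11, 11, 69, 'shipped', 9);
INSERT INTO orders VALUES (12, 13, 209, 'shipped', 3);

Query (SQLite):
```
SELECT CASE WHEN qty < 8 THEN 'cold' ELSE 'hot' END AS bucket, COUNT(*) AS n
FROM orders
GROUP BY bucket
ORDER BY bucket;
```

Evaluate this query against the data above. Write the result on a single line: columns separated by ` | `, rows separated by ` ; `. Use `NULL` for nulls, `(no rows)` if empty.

Bucket rows by qty < 8 → 'cold' else 'hot'; count each bucket.

cold | 4 ; hot | 8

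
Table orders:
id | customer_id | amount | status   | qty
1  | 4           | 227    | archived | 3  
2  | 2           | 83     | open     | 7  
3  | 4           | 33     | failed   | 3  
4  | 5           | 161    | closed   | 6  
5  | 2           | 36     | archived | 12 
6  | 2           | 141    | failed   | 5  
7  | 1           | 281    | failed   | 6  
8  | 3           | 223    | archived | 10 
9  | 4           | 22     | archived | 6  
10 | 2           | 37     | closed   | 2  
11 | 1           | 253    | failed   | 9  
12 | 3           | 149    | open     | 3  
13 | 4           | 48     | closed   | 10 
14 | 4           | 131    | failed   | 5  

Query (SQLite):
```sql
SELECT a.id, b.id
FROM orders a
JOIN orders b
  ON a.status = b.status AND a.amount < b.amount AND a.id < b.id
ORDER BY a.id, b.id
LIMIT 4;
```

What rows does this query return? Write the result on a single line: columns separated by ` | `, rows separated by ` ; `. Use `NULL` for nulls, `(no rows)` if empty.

2 | 12 ; 3 | 6 ; 3 | 7 ; 3 | 11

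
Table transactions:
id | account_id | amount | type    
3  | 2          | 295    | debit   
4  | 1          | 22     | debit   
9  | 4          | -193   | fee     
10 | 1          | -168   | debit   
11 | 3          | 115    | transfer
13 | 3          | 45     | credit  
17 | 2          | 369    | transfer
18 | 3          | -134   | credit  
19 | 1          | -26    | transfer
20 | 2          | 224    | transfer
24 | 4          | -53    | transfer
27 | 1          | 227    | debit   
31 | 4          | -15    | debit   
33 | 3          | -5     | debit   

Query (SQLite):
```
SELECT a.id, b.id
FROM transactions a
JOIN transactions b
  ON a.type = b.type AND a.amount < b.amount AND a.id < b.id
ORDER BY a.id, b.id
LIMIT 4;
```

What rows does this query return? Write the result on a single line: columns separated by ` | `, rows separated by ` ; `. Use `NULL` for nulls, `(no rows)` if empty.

Pairs (a,b) with same type, a.amount < b.amount, a.id < b.id.
type groups: credit:{13,18} debit:{3,4,10,27,31,33} fee:{9} transfer:{11,17,19,20,24}
Ordered by (a.id, b.id); first 4.

4 | 27 ; 10 | 27 ; 10 | 31 ; 10 | 33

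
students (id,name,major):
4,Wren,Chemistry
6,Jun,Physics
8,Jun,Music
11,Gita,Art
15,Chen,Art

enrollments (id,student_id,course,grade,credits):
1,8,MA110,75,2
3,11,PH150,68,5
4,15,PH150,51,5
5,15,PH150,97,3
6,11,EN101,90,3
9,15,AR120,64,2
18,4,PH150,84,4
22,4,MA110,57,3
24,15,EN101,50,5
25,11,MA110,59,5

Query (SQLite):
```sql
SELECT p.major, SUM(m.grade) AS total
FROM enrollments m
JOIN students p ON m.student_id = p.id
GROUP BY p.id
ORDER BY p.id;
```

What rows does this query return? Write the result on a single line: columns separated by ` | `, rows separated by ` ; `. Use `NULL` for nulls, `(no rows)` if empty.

Chemistry | 141 ; Music | 75 ; Art | 217 ; Art | 262

Join each enrollments row to its students via student_id.
Group joined rows by students.id; compute SUM(m.grade) per group.
  4: ids {18, 22} → SUM(m.grade)=141
  8: ids {1} → SUM(m.grade)=75
  11: ids {3, 6, 25} → SUM(m.grade)=217
  15: ids {4, 5, 9, 24} → SUM(m.grade)=262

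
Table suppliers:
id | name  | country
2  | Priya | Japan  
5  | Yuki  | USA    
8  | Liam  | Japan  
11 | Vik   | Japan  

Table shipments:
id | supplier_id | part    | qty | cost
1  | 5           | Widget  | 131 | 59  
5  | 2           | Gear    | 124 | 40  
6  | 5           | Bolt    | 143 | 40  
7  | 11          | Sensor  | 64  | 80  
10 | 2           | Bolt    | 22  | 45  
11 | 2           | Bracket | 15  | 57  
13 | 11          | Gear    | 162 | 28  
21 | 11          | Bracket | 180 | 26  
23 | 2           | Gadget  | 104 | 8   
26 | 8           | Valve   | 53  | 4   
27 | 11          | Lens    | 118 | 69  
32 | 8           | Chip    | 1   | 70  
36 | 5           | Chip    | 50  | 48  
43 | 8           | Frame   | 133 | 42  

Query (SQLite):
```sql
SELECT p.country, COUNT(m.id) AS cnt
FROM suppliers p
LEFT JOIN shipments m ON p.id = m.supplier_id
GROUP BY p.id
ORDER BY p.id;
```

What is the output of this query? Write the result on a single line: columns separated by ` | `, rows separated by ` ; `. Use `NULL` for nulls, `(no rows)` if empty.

LEFT JOIN keeps every suppliers row; unmatched ones get NULL for shipments columns.
Group by suppliers.id and compute COUNT(m.id). COUNT(col) of an all-NULL group is 0.
  2: ids {5, 10, 11, 23} → COUNT(m.id)=4
  5: ids {1, 6, 36} → COUNT(m.id)=3
  8: ids {26, 32, 43} → COUNT(m.id)=3
  11: ids {7, 13, 21, 27} → COUNT(m.id)=4

Japan | 4 ; USA | 3 ; Japan | 3 ; Japan | 4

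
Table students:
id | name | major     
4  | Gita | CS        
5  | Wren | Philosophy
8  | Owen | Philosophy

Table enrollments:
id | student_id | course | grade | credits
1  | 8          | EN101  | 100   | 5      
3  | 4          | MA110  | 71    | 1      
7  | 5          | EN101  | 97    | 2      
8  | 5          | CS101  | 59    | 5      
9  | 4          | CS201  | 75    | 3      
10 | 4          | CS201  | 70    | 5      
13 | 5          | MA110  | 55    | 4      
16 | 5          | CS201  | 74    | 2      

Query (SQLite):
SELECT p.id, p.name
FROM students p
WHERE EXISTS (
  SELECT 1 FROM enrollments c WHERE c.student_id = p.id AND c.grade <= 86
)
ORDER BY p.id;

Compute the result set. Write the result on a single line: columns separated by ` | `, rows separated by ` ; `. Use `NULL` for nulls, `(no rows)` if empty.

4 | Gita ; 5 | Wren

For each students row, check whether any enrollments with matching student_id has grade <= 86.
Keep rows where that is true.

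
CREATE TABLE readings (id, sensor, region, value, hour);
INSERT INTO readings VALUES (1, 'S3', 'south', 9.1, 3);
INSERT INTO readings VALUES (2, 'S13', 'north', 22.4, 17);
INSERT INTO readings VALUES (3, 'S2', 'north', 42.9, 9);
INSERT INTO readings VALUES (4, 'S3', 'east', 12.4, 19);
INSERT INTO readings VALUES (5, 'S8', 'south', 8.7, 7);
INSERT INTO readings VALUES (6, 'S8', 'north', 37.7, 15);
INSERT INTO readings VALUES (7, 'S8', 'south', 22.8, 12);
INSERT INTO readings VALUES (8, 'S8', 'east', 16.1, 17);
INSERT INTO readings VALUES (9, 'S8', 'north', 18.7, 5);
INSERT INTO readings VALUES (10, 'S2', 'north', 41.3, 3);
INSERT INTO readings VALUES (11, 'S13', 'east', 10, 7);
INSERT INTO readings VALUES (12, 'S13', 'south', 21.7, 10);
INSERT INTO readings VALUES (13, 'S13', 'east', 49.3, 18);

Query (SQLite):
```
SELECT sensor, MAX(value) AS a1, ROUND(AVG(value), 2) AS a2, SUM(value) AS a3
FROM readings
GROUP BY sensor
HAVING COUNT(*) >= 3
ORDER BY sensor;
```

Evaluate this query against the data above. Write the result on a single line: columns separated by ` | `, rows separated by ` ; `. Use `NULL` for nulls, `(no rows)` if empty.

S13 | 49.3 | 25.85 | 103.4 ; S8 | 37.7 | 20.8 | 104

Group readings by sensor.
Per group compute: MAX(value), ROUND(AVG(value), 2), SUM(value).
HAVING: drop groups with fewer than 3 rows.
  S13: ids {2, 11, 12, 13} → MAX(value)=49.3, ROUND(AVG(value), 2)=25.85, SUM(value)=103.4
  S2: ids {3, 10} → MAX(value)=42.9, ROUND(AVG(value), 2)=42.1, SUM(value)=84.2
  S3: ids {1, 4} → MAX(value)=12.4, ROUND(AVG(value), 2)=10.75, SUM(value)=21.5
  S8: ids {5, 6, 7, 8, 9} → MAX(value)=37.7, ROUND(AVG(value), 2)=20.8, SUM(value)=104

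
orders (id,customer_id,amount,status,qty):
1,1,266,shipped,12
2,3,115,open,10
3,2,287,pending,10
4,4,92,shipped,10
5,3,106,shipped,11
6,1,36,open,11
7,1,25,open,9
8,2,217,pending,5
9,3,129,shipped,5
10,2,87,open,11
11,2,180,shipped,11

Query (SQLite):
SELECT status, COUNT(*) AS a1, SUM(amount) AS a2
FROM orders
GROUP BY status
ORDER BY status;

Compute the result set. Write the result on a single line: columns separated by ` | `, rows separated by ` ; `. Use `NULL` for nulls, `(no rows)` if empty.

Group orders by status.
Per group compute: COUNT(*), SUM(amount).
  open: ids {2, 6, 7, 10} → COUNT(*)=4, SUM(amount)=263
  pending: ids {3, 8} → COUNT(*)=2, SUM(amount)=504
  shipped: ids {1, 4, 5, 9, 11} → COUNT(*)=5, SUM(amount)=773

open | 4 | 263 ; pending | 2 | 504 ; shipped | 5 | 773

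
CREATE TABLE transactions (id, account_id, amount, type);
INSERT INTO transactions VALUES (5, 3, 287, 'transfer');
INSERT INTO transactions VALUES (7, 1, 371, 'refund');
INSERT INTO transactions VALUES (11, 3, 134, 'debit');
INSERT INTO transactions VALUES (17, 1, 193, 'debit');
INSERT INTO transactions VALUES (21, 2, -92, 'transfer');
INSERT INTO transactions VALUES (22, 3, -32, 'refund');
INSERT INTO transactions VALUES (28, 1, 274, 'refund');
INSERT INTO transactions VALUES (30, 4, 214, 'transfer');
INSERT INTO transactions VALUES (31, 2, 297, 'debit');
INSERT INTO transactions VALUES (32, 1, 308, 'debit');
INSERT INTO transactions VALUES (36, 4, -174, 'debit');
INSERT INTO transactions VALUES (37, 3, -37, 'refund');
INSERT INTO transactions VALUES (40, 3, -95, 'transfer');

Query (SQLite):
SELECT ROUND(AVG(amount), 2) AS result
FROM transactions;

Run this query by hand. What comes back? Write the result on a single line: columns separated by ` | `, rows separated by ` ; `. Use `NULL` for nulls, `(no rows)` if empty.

All amount values: [287, 371, 134, 193, -92, -32, 274, 214, 297, 308, -174, -37, -95].
AVG = 1648 / 13 (rounded to 2 dp).

126.77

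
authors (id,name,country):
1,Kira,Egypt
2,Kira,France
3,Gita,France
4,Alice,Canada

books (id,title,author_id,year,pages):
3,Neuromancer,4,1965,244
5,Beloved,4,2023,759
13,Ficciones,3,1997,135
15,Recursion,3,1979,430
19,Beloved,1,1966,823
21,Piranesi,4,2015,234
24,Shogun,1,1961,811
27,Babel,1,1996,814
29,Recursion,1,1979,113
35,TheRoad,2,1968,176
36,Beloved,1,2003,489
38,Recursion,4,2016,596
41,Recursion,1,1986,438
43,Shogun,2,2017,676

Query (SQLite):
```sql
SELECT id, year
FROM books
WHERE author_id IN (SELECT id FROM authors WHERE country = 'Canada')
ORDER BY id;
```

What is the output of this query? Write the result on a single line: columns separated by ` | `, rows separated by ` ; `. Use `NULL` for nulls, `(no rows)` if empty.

3 | 1965 ; 5 | 2023 ; 21 | 2015 ; 38 | 2016

Inner query: authors.id where country = 'Canada'.
Outer: keep books rows whose author_id is in that set.
Inner query → {4}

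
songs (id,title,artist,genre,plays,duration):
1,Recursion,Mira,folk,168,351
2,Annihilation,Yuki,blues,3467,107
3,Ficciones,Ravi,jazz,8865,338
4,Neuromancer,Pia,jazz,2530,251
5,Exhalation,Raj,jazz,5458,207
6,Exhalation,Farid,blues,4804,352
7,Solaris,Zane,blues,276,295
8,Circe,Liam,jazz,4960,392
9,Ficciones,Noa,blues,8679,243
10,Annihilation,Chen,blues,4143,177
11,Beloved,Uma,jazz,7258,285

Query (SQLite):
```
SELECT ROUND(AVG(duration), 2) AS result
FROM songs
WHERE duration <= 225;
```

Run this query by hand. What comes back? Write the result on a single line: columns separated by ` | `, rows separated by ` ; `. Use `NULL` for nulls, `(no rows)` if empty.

163.67

Rows where duration <= 225 → duration values: [107, 207, 177].
AVG = 491 / 3 (rounded to 2 dp).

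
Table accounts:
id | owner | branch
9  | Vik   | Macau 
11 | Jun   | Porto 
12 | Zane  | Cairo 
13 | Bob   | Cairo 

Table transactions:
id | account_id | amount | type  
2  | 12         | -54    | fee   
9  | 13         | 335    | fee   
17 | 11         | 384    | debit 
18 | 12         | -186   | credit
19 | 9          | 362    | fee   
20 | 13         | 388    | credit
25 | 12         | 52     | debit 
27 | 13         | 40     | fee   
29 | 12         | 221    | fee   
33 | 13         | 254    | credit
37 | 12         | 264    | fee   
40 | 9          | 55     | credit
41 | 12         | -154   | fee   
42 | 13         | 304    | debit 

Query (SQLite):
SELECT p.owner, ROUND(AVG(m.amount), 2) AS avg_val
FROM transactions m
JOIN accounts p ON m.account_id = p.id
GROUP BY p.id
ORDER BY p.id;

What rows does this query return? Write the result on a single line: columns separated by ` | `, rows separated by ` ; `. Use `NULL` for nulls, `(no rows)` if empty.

Join each transactions row to its accounts via account_id.
Group joined rows by accounts.id; compute ROUND(AVG(m.amount), 2) per group.
  9: ids {19, 40} → ROUND(AVG(m.amount), 2)=208.5
  11: ids {17} → ROUND(AVG(m.amount), 2)=384
  12: ids {2, 18, 25, 29, 37, 41} → ROUND(AVG(m.amount), 2)=23.83
  13: ids {9, 20, 27, 33, 42} → ROUND(AVG(m.amount), 2)=264.2

Vik | 208.5 ; Jun | 384 ; Zane | 23.83 ; Bob | 264.2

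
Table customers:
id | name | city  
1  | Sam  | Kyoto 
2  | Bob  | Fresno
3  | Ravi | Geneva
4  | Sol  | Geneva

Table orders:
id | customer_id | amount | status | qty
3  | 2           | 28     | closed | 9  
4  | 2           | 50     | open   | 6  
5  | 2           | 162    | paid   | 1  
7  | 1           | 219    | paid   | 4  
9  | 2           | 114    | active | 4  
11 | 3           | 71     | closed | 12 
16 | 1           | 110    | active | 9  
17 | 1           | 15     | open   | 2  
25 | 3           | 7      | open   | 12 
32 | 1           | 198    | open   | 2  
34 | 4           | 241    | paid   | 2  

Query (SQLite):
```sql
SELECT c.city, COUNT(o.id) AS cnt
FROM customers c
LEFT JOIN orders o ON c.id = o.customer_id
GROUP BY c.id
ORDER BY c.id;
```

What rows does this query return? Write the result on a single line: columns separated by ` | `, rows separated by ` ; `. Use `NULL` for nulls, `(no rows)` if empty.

Kyoto | 4 ; Fresno | 4 ; Geneva | 2 ; Geneva | 1

LEFT JOIN keeps every customers row; unmatched ones get NULL for orders columns.
Group by customers.id and compute COUNT(o.id). COUNT(col) of an all-NULL group is 0.
  1: ids {7, 16, 17, 32} → COUNT(o.id)=4
  2: ids {3, 4, 5, 9} → COUNT(o.id)=4
  3: ids {11, 25} → COUNT(o.id)=2
  4: ids {34} → COUNT(o.id)=1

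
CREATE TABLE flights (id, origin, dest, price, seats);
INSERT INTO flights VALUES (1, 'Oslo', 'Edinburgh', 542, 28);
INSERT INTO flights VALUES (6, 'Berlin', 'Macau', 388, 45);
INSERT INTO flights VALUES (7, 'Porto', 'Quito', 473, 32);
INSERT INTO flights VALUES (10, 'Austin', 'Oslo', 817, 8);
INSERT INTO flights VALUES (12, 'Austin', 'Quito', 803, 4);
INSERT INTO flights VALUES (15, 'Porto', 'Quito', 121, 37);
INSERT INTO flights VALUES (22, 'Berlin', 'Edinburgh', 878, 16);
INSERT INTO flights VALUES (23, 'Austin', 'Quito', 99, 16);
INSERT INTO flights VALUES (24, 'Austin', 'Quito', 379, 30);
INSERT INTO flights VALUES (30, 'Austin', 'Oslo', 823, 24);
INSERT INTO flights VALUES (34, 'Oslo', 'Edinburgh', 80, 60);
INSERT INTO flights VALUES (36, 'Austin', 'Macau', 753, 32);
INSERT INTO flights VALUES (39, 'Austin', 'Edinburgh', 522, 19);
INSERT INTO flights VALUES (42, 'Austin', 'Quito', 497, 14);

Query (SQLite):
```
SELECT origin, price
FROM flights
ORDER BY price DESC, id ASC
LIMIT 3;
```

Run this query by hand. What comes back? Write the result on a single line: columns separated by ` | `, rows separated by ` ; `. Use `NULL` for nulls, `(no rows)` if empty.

Berlin | 878 ; Austin | 823 ; Austin | 817

Sort by price desc, tiebreak id asc: (878, id=22), (823, id=30), (817, id=10), (803, id=12), (753, id=36), (542, id=1) …. Take first 3.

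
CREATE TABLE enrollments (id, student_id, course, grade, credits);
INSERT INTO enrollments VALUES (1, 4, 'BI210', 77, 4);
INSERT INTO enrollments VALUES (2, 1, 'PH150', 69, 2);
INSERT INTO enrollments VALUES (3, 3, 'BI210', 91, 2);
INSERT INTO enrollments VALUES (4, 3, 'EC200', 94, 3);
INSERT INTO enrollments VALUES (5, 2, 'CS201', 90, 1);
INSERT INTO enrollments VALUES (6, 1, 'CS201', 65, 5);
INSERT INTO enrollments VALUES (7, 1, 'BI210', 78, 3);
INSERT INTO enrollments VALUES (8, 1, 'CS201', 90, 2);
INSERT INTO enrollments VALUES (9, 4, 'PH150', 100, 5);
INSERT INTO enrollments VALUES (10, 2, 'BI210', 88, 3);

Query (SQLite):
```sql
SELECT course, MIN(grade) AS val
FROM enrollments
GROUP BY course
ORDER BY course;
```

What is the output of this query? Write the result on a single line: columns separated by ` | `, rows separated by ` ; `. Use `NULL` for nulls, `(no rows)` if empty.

Partition enrollments by course; compute MIN(grade) within each group.
  BI210: ids {1, 3, 7, 10} → MIN(grade)=77
  CS201: ids {5, 6, 8} → MIN(grade)=65
  EC200: ids {4} → MIN(grade)=94
  PH150: ids {2, 9} → MIN(grade)=69

BI210 | 77 ; CS201 | 65 ; EC200 | 94 ; PH150 | 69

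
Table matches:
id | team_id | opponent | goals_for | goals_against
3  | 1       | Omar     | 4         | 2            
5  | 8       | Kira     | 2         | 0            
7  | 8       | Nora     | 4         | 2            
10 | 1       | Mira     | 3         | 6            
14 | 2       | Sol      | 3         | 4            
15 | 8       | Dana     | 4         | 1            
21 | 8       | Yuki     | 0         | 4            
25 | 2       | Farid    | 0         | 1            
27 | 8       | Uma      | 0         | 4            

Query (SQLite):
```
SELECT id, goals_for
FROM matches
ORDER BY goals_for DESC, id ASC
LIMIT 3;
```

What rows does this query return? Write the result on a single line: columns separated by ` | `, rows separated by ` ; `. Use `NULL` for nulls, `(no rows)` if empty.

3 | 4 ; 7 | 4 ; 15 | 4

Sort by goals_for desc, tiebreak id asc: (4, id=3), (4, id=7), (4, id=15), (3, id=10), (3, id=14), (2, id=5) …. Take first 3.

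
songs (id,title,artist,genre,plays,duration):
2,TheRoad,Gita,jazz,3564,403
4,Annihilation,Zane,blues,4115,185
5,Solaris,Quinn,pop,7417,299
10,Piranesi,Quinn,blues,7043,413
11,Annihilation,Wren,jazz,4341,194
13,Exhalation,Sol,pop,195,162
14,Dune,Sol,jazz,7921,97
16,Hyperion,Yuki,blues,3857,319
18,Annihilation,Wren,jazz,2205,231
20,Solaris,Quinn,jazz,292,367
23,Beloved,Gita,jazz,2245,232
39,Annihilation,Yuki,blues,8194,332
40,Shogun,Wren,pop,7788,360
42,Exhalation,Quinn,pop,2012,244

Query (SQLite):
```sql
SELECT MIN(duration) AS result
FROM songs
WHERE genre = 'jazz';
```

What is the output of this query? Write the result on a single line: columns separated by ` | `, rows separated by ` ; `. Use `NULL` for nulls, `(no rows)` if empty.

97

Rows where genre='jazz' → duration values: [403, 194, 97, 231, 367, 232].
MIN of non-NULL values = 97.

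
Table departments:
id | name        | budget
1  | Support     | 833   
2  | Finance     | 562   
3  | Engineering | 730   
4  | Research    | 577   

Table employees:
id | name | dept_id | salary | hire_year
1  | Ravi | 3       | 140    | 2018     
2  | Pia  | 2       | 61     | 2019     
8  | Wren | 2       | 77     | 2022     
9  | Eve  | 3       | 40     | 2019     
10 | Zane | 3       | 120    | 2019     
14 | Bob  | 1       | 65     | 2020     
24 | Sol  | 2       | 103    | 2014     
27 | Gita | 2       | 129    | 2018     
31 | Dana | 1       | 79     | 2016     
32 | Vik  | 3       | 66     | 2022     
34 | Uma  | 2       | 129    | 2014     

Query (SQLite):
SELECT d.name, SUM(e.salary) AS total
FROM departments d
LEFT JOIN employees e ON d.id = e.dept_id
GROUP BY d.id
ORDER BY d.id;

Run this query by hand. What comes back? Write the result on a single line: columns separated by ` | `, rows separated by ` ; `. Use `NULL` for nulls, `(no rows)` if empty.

Support | 144 ; Finance | 499 ; Engineering | 366 ; Research | NULL

LEFT JOIN keeps every departments row; unmatched ones get NULL for employees columns.
Group by departments.id and compute SUM(e.salary). SUM over an all-NULL group is NULL.
  1: ids {14, 31} → SUM(e.salary)=144
  2: ids {2, 8, 24, 27, 34} → SUM(e.salary)=499
  3: ids {1, 9, 10, 32} → SUM(e.salary)=366
  4: ids {—} → SUM(e.salary)=NULL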